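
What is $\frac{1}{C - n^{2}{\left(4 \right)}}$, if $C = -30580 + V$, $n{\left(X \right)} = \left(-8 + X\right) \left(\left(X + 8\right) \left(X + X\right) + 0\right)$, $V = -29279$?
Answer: $- \frac{1}{207315} \approx -4.8236 \cdot 10^{-6}$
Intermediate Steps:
$n{\left(X \right)} = 2 X \left(-8 + X\right) \left(8 + X\right)$ ($n{\left(X \right)} = \left(-8 + X\right) \left(\left(8 + X\right) 2 X + 0\right) = \left(-8 + X\right) \left(2 X \left(8 + X\right) + 0\right) = \left(-8 + X\right) 2 X \left(8 + X\right) = 2 X \left(-8 + X\right) \left(8 + X\right)$)
$C = -59859$ ($C = -30580 - 29279 = -59859$)
$\frac{1}{C - n^{2}{\left(4 \right)}} = \frac{1}{-59859 - \left(2 \cdot 4 \left(-64 + 4^{2}\right)\right)^{2}} = \frac{1}{-59859 - \left(2 \cdot 4 \left(-64 + 16\right)\right)^{2}} = \frac{1}{-59859 - \left(2 \cdot 4 \left(-48\right)\right)^{2}} = \frac{1}{-59859 - \left(-384\right)^{2}} = \frac{1}{-59859 - 147456} = \frac{1}{-207315} = - \frac{1}{207315}$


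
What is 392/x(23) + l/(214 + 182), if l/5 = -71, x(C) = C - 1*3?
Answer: 37033/1980 ≈ 18.704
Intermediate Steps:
x(C) = -3 + C (x(C) = C - 3 = -3 + C)
l = -355 (l = 5*(-71) = -355)
392/x(23) + l/(214 + 182) = 392/(-3 + 23) - 355/(214 + 182) = 392/20 - 355/396 = 392*(1/20) - 355*1/396 = 98/5 - 355/396 = 37033/1980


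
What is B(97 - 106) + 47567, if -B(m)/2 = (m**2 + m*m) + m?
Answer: 47261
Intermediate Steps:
B(m) = -4*m**2 - 2*m (B(m) = -2*((m**2 + m*m) + m) = -2*((m**2 + m**2) + m) = -2*(2*m**2 + m) = -2*(m + 2*m**2) = -4*m**2 - 2*m)
B(97 - 106) + 47567 = -2*(97 - 106)*(1 + 2*(97 - 106)) + 47567 = -2*(-9)*(1 + 2*(-9)) + 47567 = -2*(-9)*(1 - 18) + 47567 = -2*(-9)*(-17) + 47567 = -306 + 47567 = 47261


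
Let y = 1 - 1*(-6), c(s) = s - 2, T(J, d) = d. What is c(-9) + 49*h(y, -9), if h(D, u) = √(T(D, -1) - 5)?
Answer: -11 + 49*I*√6 ≈ -11.0 + 120.03*I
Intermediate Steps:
c(s) = -2 + s
y = 7 (y = 1 + 6 = 7)
h(D, u) = I*√6 (h(D, u) = √(-1 - 5) = √(-6) = I*√6)
c(-9) + 49*h(y, -9) = (-2 - 9) + 49*(I*√6) = -11 + 49*I*√6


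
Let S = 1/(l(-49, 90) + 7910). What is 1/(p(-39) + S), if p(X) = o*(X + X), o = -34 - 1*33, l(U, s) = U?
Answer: 7861/41081587 ≈ 0.00019135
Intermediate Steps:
o = -67 (o = -34 - 33 = -67)
S = 1/7861 (S = 1/(-49 + 7910) = 1/7861 ≈ 0.00012721)
p(X) = -134*X (p(X) = -67*(X + X) = -134*X)
1/(p(-39) + S) = 1/(-134*(-39) + 1/7861) = 1/(5226 + 1/7861) = 1/(41081587/7861) = 7861/41081587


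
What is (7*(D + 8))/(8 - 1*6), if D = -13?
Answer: -35/2 ≈ -17.500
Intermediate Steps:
(7*(D + 8))/(8 - 1*6) = (7*(-13 + 8))/(8 - 1*6) = (7*(-5))/(8 - 6) = -35/2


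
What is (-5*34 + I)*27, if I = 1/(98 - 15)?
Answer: -380943/83 ≈ -4589.7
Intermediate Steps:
I = 1/83 ≈ 0.012048
(-5*34 + I)*27 = (-5*34 + 1/83)*27 = (-170 + 1/83)*27 = -14109/83*27 = -380943/83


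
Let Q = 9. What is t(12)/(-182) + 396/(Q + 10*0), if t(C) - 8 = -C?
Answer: 4006/91 ≈ 44.022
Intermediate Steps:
t(C) = 8 - C
t(12)/(-182) + 396/(Q + 10*0) = (8 - 1*12)/(-182) + 396/(9 + 10*0) = (8 - 12)*(-1/182) + 396/(9 + 0) = -4*(-1/182) + 396/9 = 2/91 + 396*(1/9) = 2/91 + 44 = 4006/91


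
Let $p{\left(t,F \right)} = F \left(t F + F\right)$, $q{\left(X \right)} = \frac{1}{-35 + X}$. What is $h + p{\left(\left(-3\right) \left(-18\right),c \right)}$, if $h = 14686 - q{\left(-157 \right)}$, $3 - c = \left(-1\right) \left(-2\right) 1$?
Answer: $\frac{2830273}{192} \approx 14741.0$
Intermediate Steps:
$c = 1$ ($c = 3 - \left(-1\right) \left(-2\right) 1 = 3 - 2 \cdot 1 = 3 - 2 = 1$)
$h = \frac{2819713}{192}$ ($h = 14686 - \frac{1}{-35 - 157} = 14686 - \frac{1}{-192} = 14686 - - \frac{1}{192} = 14686 + \frac{1}{192} = \frac{2819713}{192} \approx 14686.0$)
$p{\left(t,F \right)} = F \left(F + F t\right)$ ($p{\left(t,F \right)} = F \left(F t + F\right) = F \left(F + F t\right)$)
$h + p{\left(\left(-3\right) \left(-18\right),c \right)} = \frac{2819713}{192} + 1^{2} \left(1 - -54\right) = \frac{2819713}{192} + 1 \left(1 + 54\right) = \frac{2819713}{192} + 1 \cdot 55 = \frac{2819713}{192} + 55 = \frac{2830273}{192}$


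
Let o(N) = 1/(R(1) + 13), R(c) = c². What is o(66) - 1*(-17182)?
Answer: 240549/14 ≈ 17182.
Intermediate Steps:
o(N) = 1/14 (o(N) = 1/(1² + 13) = 1/(1 + 13) = 1/14)
o(66) - 1*(-17182) = 1/14 - 1*(-17182) = 1/14 + 17182 = 240549/14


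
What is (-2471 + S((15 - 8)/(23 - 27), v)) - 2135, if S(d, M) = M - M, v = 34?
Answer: -4606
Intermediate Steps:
S(d, M) = 0
(-2471 + S((15 - 8)/(23 - 27), v)) - 2135 = (-2471 + 0) - 2135 = -2471 - 2135 = -4606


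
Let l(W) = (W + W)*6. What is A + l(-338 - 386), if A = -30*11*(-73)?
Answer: 15402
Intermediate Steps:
l(W) = 12*W (l(W) = (2*W)*6 = 12*W)
A = 24090 (A = -30*11*(-73) = -330*(-73) = 24090)
A + l(-338 - 386) = 24090 + 12*(-338 - 386) = 24090 + 12*(-724) = 24090 - 8688 = 15402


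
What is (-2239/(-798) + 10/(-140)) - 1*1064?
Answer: -423445/399 ≈ -1061.3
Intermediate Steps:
(-2239/(-798) + 10/(-140)) - 1*1064 = (-2239*(-1/798) + 10*(-1/140)) - 1064 = (2239/798 - 1/14) - 1064 = 1091/399 - 1064 = -423445/399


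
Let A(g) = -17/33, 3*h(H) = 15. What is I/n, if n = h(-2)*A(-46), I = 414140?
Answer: -2733324/17 ≈ -1.6078e+5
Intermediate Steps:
h(H) = 5 (h(H) = (⅓)*15 = 5)
A(g) = -17/33 (A(g) = -17*1/33 = -17/33)
n = -85/33 (n = 5*(-17/33) = -85/33 ≈ -2.5758)
I/n = 414140/(-85/33) = 414140*(-33/85) = -2733324/17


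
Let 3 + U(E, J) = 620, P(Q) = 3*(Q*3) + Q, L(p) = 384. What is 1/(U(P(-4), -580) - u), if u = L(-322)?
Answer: 1/233 ≈ 0.0042918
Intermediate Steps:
P(Q) = 10*Q (P(Q) = 3*(3*Q) + Q = 9*Q + Q = 10*Q)
u = 384
U(E, J) = 617 (U(E, J) = -3 + 620 = 617)
1/(U(P(-4), -580) - u) = 1/(617 - 1*384) = 1/(617 - 384) = 1/233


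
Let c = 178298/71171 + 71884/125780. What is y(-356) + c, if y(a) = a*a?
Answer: 283638517026571/2237972095 ≈ 1.2674e+5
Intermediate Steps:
y(a) = a²
c = 6885594651/2237972095 (c = 178298*(1/71171) + 71884*(1/125780) = 178298/71171 + 17971/31445 = 6885594651/2237972095 ≈ 3.0767)
y(-356) + c = (-356)² + 6885594651/2237972095 = 126736 + 6885594651/2237972095 = 283638517026571/2237972095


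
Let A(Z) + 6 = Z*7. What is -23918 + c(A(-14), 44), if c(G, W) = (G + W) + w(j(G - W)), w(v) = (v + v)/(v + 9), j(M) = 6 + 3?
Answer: -23977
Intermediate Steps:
j(M) = 9
w(v) = 2*v/(9 + v) (w(v) = (2*v)/(9 + v) = 2*v/(9 + v))
A(Z) = -6 + 7*Z (A(Z) = -6 + Z*7 = -6 + 7*Z)
c(G, W) = 1 + G + W (c(G, W) = (G + W) + 2*9/(9 + 9) = (G + W) + 2*9/18 = (G + W) + 2*9*(1/18) = (G + W) + 1 = 1 + G + W)
-23918 + c(A(-14), 44) = -23918 + (1 + (-6 + 7*(-14)) + 44) = -23918 + (1 + (-6 - 98) + 44) = -23918 + (1 - 104 + 44) = -23918 - 59 = -23977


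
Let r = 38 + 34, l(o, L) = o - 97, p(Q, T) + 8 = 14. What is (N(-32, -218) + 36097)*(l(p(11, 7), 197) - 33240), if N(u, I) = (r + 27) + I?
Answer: -1199182718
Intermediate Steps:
p(Q, T) = 6 (p(Q, T) = -8 + 14 = 6)
l(o, L) = -97 + o
r = 72
N(u, I) = 99 + I (N(u, I) = (72 + 27) + I = 99 + I)
(N(-32, -218) + 36097)*(l(p(11, 7), 197) - 33240) = ((99 - 218) + 36097)*((-97 + 6) - 33240) = (-119 + 36097)*(-91 - 33240) = 35978*(-33331) = -1199182718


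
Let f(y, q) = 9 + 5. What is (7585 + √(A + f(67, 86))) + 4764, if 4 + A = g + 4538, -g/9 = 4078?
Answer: 12349 + I*√32154 ≈ 12349.0 + 179.32*I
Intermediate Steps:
g = -36702 (g = -9*4078 = -36702)
A = -32168 (A = -4 + (-36702 + 4538) = -4 - 32164 = -32168)
f(y, q) = 14
(7585 + √(A + f(67, 86))) + 4764 = (7585 + √(-32168 + 14)) + 4764 = (7585 + √(-32154)) + 4764 = (7585 + I*√32154) + 4764 = 12349 + I*√32154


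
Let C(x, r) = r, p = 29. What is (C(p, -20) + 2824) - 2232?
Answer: 572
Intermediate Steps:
(C(p, -20) + 2824) - 2232 = (-20 + 2824) - 2232 = 2804 - 2232 = 572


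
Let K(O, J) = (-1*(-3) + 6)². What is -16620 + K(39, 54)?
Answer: -16539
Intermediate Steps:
K(O, J) = 81 (K(O, J) = (3 + 6)² = 9² = 81)
-16620 + K(39, 54) = -16620 + 81 = -16539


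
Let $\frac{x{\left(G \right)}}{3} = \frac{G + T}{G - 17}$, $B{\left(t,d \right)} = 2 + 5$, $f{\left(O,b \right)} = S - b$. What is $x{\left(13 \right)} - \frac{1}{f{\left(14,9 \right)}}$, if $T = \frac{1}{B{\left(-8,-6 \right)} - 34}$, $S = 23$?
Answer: $- \frac{617}{63} \approx -9.7937$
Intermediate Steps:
$f{\left(O,b \right)} = 23 - b$
$B{\left(t,d \right)} = 7$
$T = - \frac{1}{27}$ ($T = \frac{1}{7 - 34} = \frac{1}{-27} = - \frac{1}{27} \approx -0.037037$)
$x{\left(G \right)} = \frac{3 \left(- \frac{1}{27} + G\right)}{-17 + G}$ ($x{\left(G \right)} = 3 \frac{G - \frac{1}{27}}{G - 17} = 3 \frac{- \frac{1}{27} + G}{-17 + G} = \frac{3 \left(- \frac{1}{27} + G\right)}{-17 + G}$)
$x{\left(13 \right)} - \frac{1}{f{\left(14,9 \right)}} = \frac{-1 + 27 \cdot 13}{9 \left(-17 + 13\right)} - \frac{1}{23 - 9} = \frac{-1 + 351}{9 \left(-4\right)} - \frac{1}{23 - 9} = \frac{1}{9} \left(- \frac{1}{4}\right) 350 - \frac{1}{14} = - \frac{175}{18} - \frac{1}{14} = - \frac{617}{63}$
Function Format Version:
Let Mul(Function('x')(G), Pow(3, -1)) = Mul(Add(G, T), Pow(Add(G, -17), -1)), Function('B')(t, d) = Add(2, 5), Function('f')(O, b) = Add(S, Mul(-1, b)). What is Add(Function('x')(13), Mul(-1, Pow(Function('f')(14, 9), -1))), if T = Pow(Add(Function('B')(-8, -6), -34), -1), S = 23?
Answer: Rational(-617, 63) ≈ -9.7937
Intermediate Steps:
Function('f')(O, b) = Add(23, Mul(-1, b))
Function('B')(t, d) = 7
T = Rational(-1, 27) (T = Pow(Add(7, -34), -1) = Pow(-27, -1) = Rational(-1, 27) ≈ -0.037037)
Function('x')(G) = Mul(3, Pow(Add(-17, G), -1), Add(Rational(-1, 27), G)) (Function('x')(G) = Mul(3, Mul(Add(G, Rational(-1, 27)), Pow(Add(G, -17), -1))) = Mul(3, Mul(Add(Rational(-1, 27), G), Pow(Add(-17, G), -1))) = Mul(3, Mul(Pow(Add(-17, G), -1), Add(Rational(-1, 27), G))) = Mul(3, Pow(Add(-17, G), -1), Add(Rational(-1, 27), G)))
Add(Function('x')(13), Mul(-1, Pow(Function('f')(14, 9), -1))) = Add(Mul(Rational(1, 9), Pow(Add(-17, 13), -1), Add(-1, Mul(27, 13))), Mul(-1, Pow(Add(23, Mul(-1, 9)), -1))) = Add(Mul(Rational(1, 9), Pow(-4, -1), Add(-1, 351)), Mul(-1, Pow(Add(23, -9), -1))) = Add(Mul(Rational(1, 9), Rational(-1, 4), 350), Mul(-1, Pow(14, -1))) = Add(Rational(-175, 18), Mul(-1, Rational(1, 14))) = Add(Rational(-175, 18), Rational(-1, 14)) = Rational(-617, 63)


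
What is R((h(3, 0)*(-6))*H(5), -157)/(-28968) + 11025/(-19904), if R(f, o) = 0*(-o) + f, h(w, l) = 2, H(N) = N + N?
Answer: -13207655/24024128 ≈ -0.54977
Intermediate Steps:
H(N) = 2*N
R(f, o) = f (R(f, o) = 0 + f = f)
R((h(3, 0)*(-6))*H(5), -157)/(-28968) + 11025/(-19904) = ((2*(-6))*(2*5))/(-28968) + 11025/(-19904) = -12*10*(-1/28968) + 11025*(-1/19904) = -120*(-1/28968) - 11025/19904 = 5/1207 - 11025/19904 = -13207655/24024128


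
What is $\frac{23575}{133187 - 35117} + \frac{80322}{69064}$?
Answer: $\frac{475268117}{338655324} \approx 1.4034$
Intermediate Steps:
$\frac{23575}{133187 - 35117} + \frac{80322}{69064} = \frac{23575}{98070} + 80322 \cdot \frac{1}{69064} = 23575 \cdot \frac{1}{98070} + \frac{40161}{34532} = \frac{4715}{19614} + \frac{40161}{34532} = \frac{475268117}{338655324}$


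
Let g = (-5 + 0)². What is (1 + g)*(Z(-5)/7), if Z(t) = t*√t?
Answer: -130*I*√5/7 ≈ -41.527*I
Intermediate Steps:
Z(t) = t^(3/2)
g = 25 (g = (-5)² = 25)
(1 + g)*(Z(-5)/7) = (1 + 25)*((-5)^(3/2)/7) = 26*(-5*I*√5*(⅐)) = 26*(-5*I*√5/7) = -130*I*√5/7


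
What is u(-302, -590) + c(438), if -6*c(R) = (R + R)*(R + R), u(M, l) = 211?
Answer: -127685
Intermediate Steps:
c(R) = -2*R²/3 (c(R) = -(R + R)*(R + R)/6 = -2*R*2*R/6 = -2*R²/3)
u(-302, -590) + c(438) = 211 - ⅔*438² = 211 - ⅔*191844 = 211 - 127896 = -127685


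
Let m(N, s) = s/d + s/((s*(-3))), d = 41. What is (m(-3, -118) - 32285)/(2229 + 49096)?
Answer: -158858/252519 ≈ -0.62909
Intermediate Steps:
m(N, s) = -1/3 + s/41 (m(N, s) = s/41 + s/((s*(-3))) = s*(1/41) + s/((-3*s)) = s/41 + s*(-1/(3*s)) = s/41 - 1/3 = -1/3 + s/41)
(m(-3, -118) - 32285)/(2229 + 49096) = ((-1/3 + (1/41)*(-118)) - 32285)/(2229 + 49096) = ((-1/3 - 118/41) - 32285)/51325 = (-395/123 - 32285)*(1/51325) = -3971450/123*1/51325 = -158858/252519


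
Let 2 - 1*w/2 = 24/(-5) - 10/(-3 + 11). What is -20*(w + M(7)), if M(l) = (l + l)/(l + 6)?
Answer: -4466/13 ≈ -343.54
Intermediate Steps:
M(l) = 2*l/(6 + l) (M(l) = (2*l)/(6 + l) = 2*l/(6 + l))
w = 161/10 (w = 4 - 2*(24/(-5) - 10/(-3 + 11)) = 4 - 2*(24*(-⅕) - 10/8) = 4 - 2*(-24/5 - 10*⅛) = 4 - 2*(-24/5 - 5/4) = 4 - 2*(-121/20) = 4 + 121/10 = 161/10 ≈ 16.100)
-20*(w + M(7)) = -20*(161/10 + 2*7/(6 + 7)) = -20*(161/10 + 2*7/13) = -20*(161/10 + 2*7*(1/13)) = -20*(161/10 + 14/13) = -20*2233/130 = -4466/13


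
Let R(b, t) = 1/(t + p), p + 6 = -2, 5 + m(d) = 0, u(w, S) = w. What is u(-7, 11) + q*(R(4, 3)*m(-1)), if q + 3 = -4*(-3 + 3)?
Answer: -10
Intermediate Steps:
q = -3 (q = -3 - 4*(-3 + 3) = -3 - 4*0 = -3 + 0 = -3)
m(d) = -5 (m(d) = -5 + 0 = -5)
p = -8 (p = -6 - 2 = -8)
R(b, t) = 1/(-8 + t) (R(b, t) = 1/(t - 8) = 1/(-8 + t))
u(-7, 11) + q*(R(4, 3)*m(-1)) = -7 - 3*(-5)/(-8 + 3) = -7 - 3*(-5)/(-5) = -7 - (-3)*(-5)/5 = -7 - 3*1 = -7 - 3 = -10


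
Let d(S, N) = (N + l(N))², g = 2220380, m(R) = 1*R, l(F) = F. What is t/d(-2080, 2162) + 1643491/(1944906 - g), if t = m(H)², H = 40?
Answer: -1920491939051/321908172914 ≈ -5.9660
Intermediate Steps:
m(R) = R
t = 1600 (t = 40² = 1600)
d(S, N) = 4*N² (d(S, N) = (N + N)² = (2*N)² = 4*N²)
t/d(-2080, 2162) + 1643491/(1944906 - g) = 1600/((4*2162²)) + 1643491/(1944906 - 1*2220380) = 1600/((4*4674244)) + 1643491/(1944906 - 2220380) = 1600/18696976 + 1643491/(-275474) = 1600*(1/18696976) + 1643491*(-1/275474) = 100/1168561 - 1643491/275474 = -1920491939051/321908172914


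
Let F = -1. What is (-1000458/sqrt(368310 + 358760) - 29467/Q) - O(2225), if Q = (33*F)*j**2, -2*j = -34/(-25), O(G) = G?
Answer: -2802950/9537 - 500229*sqrt(727070)/363535 ≈ -1467.2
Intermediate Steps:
j = -17/25 (j = -(-17)/(-25) = -(-17)*(-1)/25 = -1/2*34/25 = -17/25 ≈ -0.68000)
Q = -9537/625 (Q = (33*(-1))*(-17/25)**2 = -33*289/625 = -9537/625 ≈ -15.259)
(-1000458/sqrt(368310 + 358760) - 29467/Q) - O(2225) = (-1000458/sqrt(368310 + 358760) - 29467/(-9537/625)) - 1*2225 = (-1000458*sqrt(727070)/727070 - 29467*(-625/9537)) - 2225 = (-500229*sqrt(727070)/363535 + 18416875/9537) - 2225 = (18416875/9537 - 500229*sqrt(727070)/363535) - 2225 = -2802950/9537 - 500229*sqrt(727070)/363535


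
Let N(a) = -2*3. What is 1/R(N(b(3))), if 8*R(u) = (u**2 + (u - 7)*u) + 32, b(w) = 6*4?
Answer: 4/73 ≈ 0.054795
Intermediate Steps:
b(w) = 24
N(a) = -6
R(u) = 4 + u**2/8 + u*(-7 + u)/8 (R(u) = ((u**2 + (u - 7)*u) + 32)/8 = ((u**2 + (-7 + u)*u) + 32)/8 = ((u**2 + u*(-7 + u)) + 32)/8 = (32 + u**2 + u*(-7 + u))/8 = 4 + u**2/8 + u*(-7 + u)/8)
1/R(N(b(3))) = 1/(4 - 7/8*(-6) + (1/4)*(-6)**2) = 1/(4 + 21/4 + (1/4)*36) = 1/(4 + 21/4 + 9) = 1/(73/4) = 4/73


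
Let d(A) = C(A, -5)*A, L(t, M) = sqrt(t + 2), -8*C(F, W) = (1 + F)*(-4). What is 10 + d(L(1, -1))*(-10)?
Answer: -5 - 5*sqrt(3) ≈ -13.660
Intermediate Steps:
C(F, W) = 1/2 + F/2 (C(F, W) = -(1 + F)*(-4)/8 = -(-4 - 4*F)/8 = 1/2 + F/2)
L(t, M) = sqrt(2 + t)
d(A) = A*(1/2 + A/2) (d(A) = (1/2 + A/2)*A = A*(1/2 + A/2))
10 + d(L(1, -1))*(-10) = 10 + (sqrt(2 + 1)*(1 + sqrt(2 + 1))/2)*(-10) = 10 + (sqrt(3)*(1 + sqrt(3))/2)*(-10) = 10 - 5*sqrt(3)*(1 + sqrt(3))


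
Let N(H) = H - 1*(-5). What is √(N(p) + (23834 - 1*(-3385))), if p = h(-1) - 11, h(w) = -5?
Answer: 2*√6802 ≈ 164.95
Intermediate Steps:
p = -16 (p = -5 - 11 = -16)
N(H) = 5 + H (N(H) = H + 5 = 5 + H)
√(N(p) + (23834 - 1*(-3385))) = √((5 - 16) + (23834 - 1*(-3385))) = √(-11 + (23834 + 3385)) = √(-11 + 27219) = √27208 = 2*√6802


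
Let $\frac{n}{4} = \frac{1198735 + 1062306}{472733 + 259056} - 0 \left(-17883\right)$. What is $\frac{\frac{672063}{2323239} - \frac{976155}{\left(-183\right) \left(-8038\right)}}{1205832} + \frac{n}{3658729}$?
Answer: $\frac{3760434122597070349333445}{1225895346063983656409991871728} \approx 3.0675 \cdot 10^{-6}$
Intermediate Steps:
$n = \frac{9044164}{731789}$ ($n = 4 \left(\frac{1198735 + 1062306}{472733 + 259056} - 0 \left(-17883\right)\right) = 4 \left(\frac{2261041}{731789} - 0\right) = 4 \left(2261041 \cdot \frac{1}{731789} + 0\right) = 4 \left(\frac{2261041}{731789} + 0\right) = 4 \cdot \frac{2261041}{731789} = \frac{9044164}{731789} \approx 12.359$)
$\frac{\frac{672063}{2323239} - \frac{976155}{\left(-183\right) \left(-8038\right)}}{1205832} + \frac{n}{3658729} = \frac{\frac{672063}{2323239} - \frac{976155}{\left(-183\right) \left(-8038\right)}}{1205832} + \frac{9044164}{731789 \cdot 3658729} = \left(672063 \cdot \frac{1}{2323239} - \frac{976155}{1470954}\right) \frac{1}{1205832} + \frac{9044164}{731789} \cdot \frac{1}{3658729} = \left(\frac{224021}{774413} - \frac{325385}{490318}\right) \frac{1}{1205832} + \frac{9044164}{2677417636181} = \left(- \frac{142140845327}{379708633334}\right) \frac{1}{1205832} + \frac{9044164}{2677417636181} = - \frac{142140845327}{457864820750403888} + \frac{9044164}{2677417636181} = \frac{3760434122597070349333445}{1225895346063983656409991871728}$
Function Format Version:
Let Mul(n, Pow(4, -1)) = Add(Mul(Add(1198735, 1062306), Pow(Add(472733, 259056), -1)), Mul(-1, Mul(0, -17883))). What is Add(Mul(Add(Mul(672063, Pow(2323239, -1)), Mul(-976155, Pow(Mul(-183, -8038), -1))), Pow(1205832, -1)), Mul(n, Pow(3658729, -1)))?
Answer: Rational(3760434122597070349333445, 1225895346063983656409991871728) ≈ 3.0675e-6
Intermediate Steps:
n = Rational(9044164, 731789) (n = Mul(4, Add(Mul(Add(1198735, 1062306), Pow(Add(472733, 259056), -1)), Mul(-1, Mul(0, -17883)))) = Mul(4, Add(Mul(2261041, Pow(731789, -1)), Mul(-1, 0))) = Mul(4, Add(Mul(2261041, Rational(1, 731789)), 0)) = Mul(4, Add(Rational(2261041, 731789), 0)) = Mul(4, Rational(2261041, 731789)) = Rational(9044164, 731789) ≈ 12.359)
Add(Mul(Add(Mul(672063, Pow(2323239, -1)), Mul(-976155, Pow(Mul(-183, -8038), -1))), Pow(1205832, -1)), Mul(n, Pow(3658729, -1))) = Add(Mul(Add(Mul(672063, Pow(2323239, -1)), Mul(-976155, Pow(Mul(-183, -8038), -1))), Pow(1205832, -1)), Mul(Rational(9044164, 731789), Pow(3658729, -1))) = Add(Mul(Add(Mul(672063, Rational(1, 2323239)), Mul(-976155, Pow(1470954, -1))), Rational(1, 1205832)), Mul(Rational(9044164, 731789), Rational(1, 3658729))) = Add(Mul(Add(Rational(224021, 774413), Mul(-976155, Rational(1, 1470954))), Rational(1, 1205832)), Rational(9044164, 2677417636181)) = Add(Mul(Add(Rational(224021, 774413), Rational(-325385, 490318)), Rational(1, 1205832)), Rational(9044164, 2677417636181)) = Add(Mul(Rational(-142140845327, 379708633334), Rational(1, 1205832)), Rational(9044164, 2677417636181)) = Add(Rational(-142140845327, 457864820750403888), Rational(9044164, 2677417636181)) = Rational(3760434122597070349333445, 1225895346063983656409991871728)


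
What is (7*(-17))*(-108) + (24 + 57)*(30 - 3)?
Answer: 15039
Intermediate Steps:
(7*(-17))*(-108) + (24 + 57)*(30 - 3) = -119*(-108) + 81*27 = 12852 + 2187 = 15039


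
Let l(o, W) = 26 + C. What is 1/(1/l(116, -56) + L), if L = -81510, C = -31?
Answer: -5/407551 ≈ -1.2268e-5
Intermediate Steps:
l(o, W) = -5 (l(o, W) = 26 - 31 = -5)
1/(1/l(116, -56) + L) = 1/(1/(-5) - 81510) = 1/(-1/5 - 81510) = 1/(-407551/5) = -5/407551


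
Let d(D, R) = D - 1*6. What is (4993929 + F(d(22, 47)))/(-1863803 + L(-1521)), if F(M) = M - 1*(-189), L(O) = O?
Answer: -2497067/932662 ≈ -2.6774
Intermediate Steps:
d(D, R) = -6 + D (d(D, R) = D - 6 = -6 + D)
F(M) = 189 + M (F(M) = M + 189 = 189 + M)
(4993929 + F(d(22, 47)))/(-1863803 + L(-1521)) = (4993929 + (189 + (-6 + 22)))/(-1863803 - 1521) = (4993929 + (189 + 16))/(-1865324) = (4993929 + 205)*(-1/1865324) = 4994134*(-1/1865324) = -2497067/932662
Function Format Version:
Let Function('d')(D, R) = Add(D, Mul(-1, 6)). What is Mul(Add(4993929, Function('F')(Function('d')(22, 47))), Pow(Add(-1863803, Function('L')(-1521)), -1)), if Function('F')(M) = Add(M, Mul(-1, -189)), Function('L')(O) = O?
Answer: Rational(-2497067, 932662) ≈ -2.6774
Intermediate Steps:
Function('d')(D, R) = Add(-6, D) (Function('d')(D, R) = Add(D, -6) = Add(-6, D))
Function('F')(M) = Add(189, M) (Function('F')(M) = Add(M, 189) = Add(189, M))
Mul(Add(4993929, Function('F')(Function('d')(22, 47))), Pow(Add(-1863803, Function('L')(-1521)), -1)) = Mul(Add(4993929, Add(189, Add(-6, 22))), Pow(Add(-1863803, -1521), -1)) = Mul(Add(4993929, Add(189, 16)), Pow(-1865324, -1)) = Mul(Add(4993929, 205), Rational(-1, 1865324)) = Mul(4994134, Rational(-1, 1865324)) = Rational(-2497067, 932662)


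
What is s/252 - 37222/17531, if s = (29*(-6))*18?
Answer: -1785751/122717 ≈ -14.552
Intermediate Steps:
s = -3132 (s = -174*18 = -3132)
s/252 - 37222/17531 = -3132/252 - 37222/17531 = -3132*1/252 - 37222*1/17531 = -87/7 - 37222/17531 = -1785751/122717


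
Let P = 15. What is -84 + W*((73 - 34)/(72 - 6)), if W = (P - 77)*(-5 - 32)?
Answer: 13987/11 ≈ 1271.5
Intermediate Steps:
W = 2294 (W = (15 - 77)*(-5 - 32) = -62*(-37) = 2294)
-84 + W*((73 - 34)/(72 - 6)) = -84 + 2294*((73 - 34)/(72 - 6)) = -84 + 2294*(39/66) = -84 + 2294*(39*(1/66)) = -84 + 2294*(13/22) = -84 + 14911/11 = 13987/11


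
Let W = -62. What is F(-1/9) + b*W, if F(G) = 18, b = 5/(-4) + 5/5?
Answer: 67/2 ≈ 33.500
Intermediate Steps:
b = -¼ (b = 5*(-¼) + 5*(⅕) = -5/4 + 1 = -¼ ≈ -0.25000)
F(-1/9) + b*W = 18 - ¼*(-62) = 18 + 31/2 = 67/2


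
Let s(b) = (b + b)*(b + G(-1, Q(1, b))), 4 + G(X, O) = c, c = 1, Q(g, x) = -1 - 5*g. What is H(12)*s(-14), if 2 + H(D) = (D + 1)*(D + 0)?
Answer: 73304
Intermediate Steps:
Q(g, x) = -1 - 5*g
G(X, O) = -3 (G(X, O) = -4 + 1 = -3)
H(D) = -2 + D*(1 + D) (H(D) = -2 + (D + 1)*(D + 0) = -2 + (1 + D)*D = -2 + D*(1 + D))
s(b) = 2*b*(-3 + b) (s(b) = (b + b)*(b - 3) = (2*b)*(-3 + b) = 2*b*(-3 + b))
H(12)*s(-14) = (-2 + 12 + 12²)*(2*(-14)*(-3 - 14)) = (-2 + 12 + 144)*(2*(-14)*(-17)) = 154*476 = 73304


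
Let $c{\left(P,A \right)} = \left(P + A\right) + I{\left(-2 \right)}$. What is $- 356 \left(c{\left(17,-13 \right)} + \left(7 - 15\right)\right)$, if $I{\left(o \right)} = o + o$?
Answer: $2848$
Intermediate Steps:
$I{\left(o \right)} = 2 o$
$c{\left(P,A \right)} = -4 + A + P$ ($c{\left(P,A \right)} = \left(P + A\right) + 2 \left(-2\right) = \left(A + P\right) - 4 = -4 + A + P$)
$- 356 \left(c{\left(17,-13 \right)} + \left(7 - 15\right)\right) = - 356 \left(\left(-4 - 13 + 17\right) + \left(7 - 15\right)\right) = - 356 \left(0 + \left(7 - 15\right)\right) = - 356 \left(0 - 8\right) = \left(-356\right) \left(-8\right) = 2848$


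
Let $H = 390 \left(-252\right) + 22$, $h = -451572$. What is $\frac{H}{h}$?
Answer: $\frac{49129}{225786} \approx 0.21759$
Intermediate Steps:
$H = -98258$ ($H = -98280 + 22 = -98258$)
$\frac{H}{h} = - \frac{98258}{-451572} = \left(-98258\right) \left(- \frac{1}{451572}\right) = \frac{49129}{225786}$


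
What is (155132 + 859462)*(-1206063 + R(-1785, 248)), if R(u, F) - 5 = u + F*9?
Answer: -1223205686934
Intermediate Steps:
R(u, F) = 5 + u + 9*F (R(u, F) = 5 + (u + F*9) = 5 + (u + 9*F) = 5 + u + 9*F)
(155132 + 859462)*(-1206063 + R(-1785, 248)) = (155132 + 859462)*(-1206063 + (5 - 1785 + 9*248)) = 1014594*(-1206063 + (5 - 1785 + 2232)) = 1014594*(-1206063 + 452) = 1014594*(-1205611) = -1223205686934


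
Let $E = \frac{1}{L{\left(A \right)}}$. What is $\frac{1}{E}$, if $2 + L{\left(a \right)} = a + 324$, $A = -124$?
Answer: $198$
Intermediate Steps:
$L{\left(a \right)} = 322 + a$ ($L{\left(a \right)} = -2 + \left(a + 324\right) = -2 + \left(324 + a\right) = 322 + a$)
$E = \frac{1}{198}$ ($E = \frac{1}{322 - 124} = \frac{1}{198} \approx 0.0050505$)
$\frac{1}{E} = \frac{1}{\frac{1}{198}} = 198$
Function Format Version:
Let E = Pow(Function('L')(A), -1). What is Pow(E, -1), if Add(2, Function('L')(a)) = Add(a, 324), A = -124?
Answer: 198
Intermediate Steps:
Function('L')(a) = Add(322, a) (Function('L')(a) = Add(-2, Add(a, 324)) = Add(-2, Add(324, a)) = Add(322, a))
E = Rational(1, 198) (E = Pow(Add(322, -124), -1) = Pow(198, -1) = Rational(1, 198) ≈ 0.0050505)
Pow(E, -1) = Pow(Rational(1, 198), -1) = 198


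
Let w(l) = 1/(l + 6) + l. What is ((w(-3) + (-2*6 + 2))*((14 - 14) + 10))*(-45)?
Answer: 5700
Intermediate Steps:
w(l) = l + 1/(6 + l) (w(l) = 1/(6 + l) + l = l + 1/(6 + l))
((w(-3) + (-2*6 + 2))*((14 - 14) + 10))*(-45) = (((1 + (-3)**2 + 6*(-3))/(6 - 3) + (-2*6 + 2))*((14 - 14) + 10))*(-45) = (((1 + 9 - 18)/3 + (-12 + 2))*(0 + 10))*(-45) = (((1/3)*(-8) - 10)*10)*(-45) = ((-8/3 - 10)*10)*(-45) = -38/3*10*(-45) = -380/3*(-45) = 5700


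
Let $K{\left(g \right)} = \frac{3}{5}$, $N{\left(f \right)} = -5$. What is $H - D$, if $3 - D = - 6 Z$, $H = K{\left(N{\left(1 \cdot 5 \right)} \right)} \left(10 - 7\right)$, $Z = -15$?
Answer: $\frac{444}{5} \approx 88.8$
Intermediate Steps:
$K{\left(g \right)} = \frac{3}{5}$ ($K{\left(g \right)} = 3 \cdot \frac{1}{5} = \frac{3}{5}$)
$H = \frac{9}{5}$ ($H = \frac{3 \left(10 - 7\right)}{5} = \frac{3}{5} \cdot 3 = \frac{9}{5} \approx 1.8$)
$D = -87$ ($D = 3 - \left(-6\right) \left(-15\right) = 3 - 90 = -87$)
$H - D = \frac{9}{5} - -87 = \frac{9}{5} + 87 = \frac{444}{5}$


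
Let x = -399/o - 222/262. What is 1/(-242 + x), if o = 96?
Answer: -4192/1035439 ≈ -0.0040485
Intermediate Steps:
x = -20975/4192 (x = -399/96 - 222/262 = -399*1/96 - 222*1/262 = -133/32 - 111/131 = -20975/4192 ≈ -5.0036)
1/(-242 + x) = 1/(-242 - 20975/4192) = 1/(-1035439/4192) = -4192/1035439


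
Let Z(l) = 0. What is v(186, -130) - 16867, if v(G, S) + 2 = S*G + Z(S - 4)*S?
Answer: -41049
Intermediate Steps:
v(G, S) = -2 + G*S (v(G, S) = -2 + (S*G + 0*S) = -2 + (G*S + 0) = -2 + G*S)
v(186, -130) - 16867 = (-2 + 186*(-130)) - 16867 = (-2 - 24180) - 16867 = -24182 - 16867 = -41049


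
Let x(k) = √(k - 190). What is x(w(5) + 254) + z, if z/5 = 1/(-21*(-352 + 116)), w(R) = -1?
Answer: 5/4956 + 3*√7 ≈ 7.9383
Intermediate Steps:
x(k) = √(-190 + k)
z = 5/4956 (z = 5/((-21*(-352 + 116))) = 5/((-21*(-236))) = 5/4956 ≈ 0.0010089)
x(w(5) + 254) + z = √(-190 + (-1 + 254)) + 5/4956 = √(-190 + 253) + 5/4956 = √63 + 5/4956 = 3*√7 + 5/4956 = 5/4956 + 3*√7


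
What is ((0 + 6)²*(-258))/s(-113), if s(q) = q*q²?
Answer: 9288/1442897 ≈ 0.0064370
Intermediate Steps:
s(q) = q³
((0 + 6)²*(-258))/s(-113) = ((0 + 6)²*(-258))/((-113)³) = (6²*(-258))/(-1442897) = (36*(-258))*(-1/1442897) = -9288*(-1/1442897) = 9288/1442897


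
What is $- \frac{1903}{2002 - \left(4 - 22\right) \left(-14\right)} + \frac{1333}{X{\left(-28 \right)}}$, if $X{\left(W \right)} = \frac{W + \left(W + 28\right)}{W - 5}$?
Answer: $\frac{5494819}{3500} \approx 1569.9$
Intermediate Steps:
$X{\left(W \right)} = \frac{28 + 2 W}{-5 + W}$ ($X{\left(W \right)} = \frac{W + \left(28 + W\right)}{-5 + W} = \frac{28 + 2 W}{-5 + W}$)
$- \frac{1903}{2002 - \left(4 - 22\right) \left(-14\right)} + \frac{1333}{X{\left(-28 \right)}} = - \frac{1903}{2002 - \left(4 - 22\right) \left(-14\right)} + \frac{1333}{2 \frac{1}{-5 - 28} \left(14 - 28\right)} = - \frac{1903}{2002 - \left(-18\right) \left(-14\right)} + \frac{1333}{2 \frac{1}{-33} \left(-14\right)} = - \frac{1903}{2002 - 252} + \frac{1333}{2 \left(- \frac{1}{33}\right) \left(-14\right)} = - \frac{1903}{2002 - 252} + \frac{1333}{\frac{28}{33}} = - \frac{1903}{1750} + 1333 \cdot \frac{33}{28} = \left(-1903\right) \frac{1}{1750} + \frac{43989}{28} = - \frac{1903}{1750} + \frac{43989}{28} = \frac{5494819}{3500}$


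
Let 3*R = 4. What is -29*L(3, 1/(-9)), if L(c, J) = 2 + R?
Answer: -290/3 ≈ -96.667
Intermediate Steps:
R = 4/3 (R = (⅓)*4 = 4/3 ≈ 1.3333)
L(c, J) = 10/3 (L(c, J) = 2 + 4/3 = 10/3)
-29*L(3, 1/(-9)) = -29*10/3 = -290/3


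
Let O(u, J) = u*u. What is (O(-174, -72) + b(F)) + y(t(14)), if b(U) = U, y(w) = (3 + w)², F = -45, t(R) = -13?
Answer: 30331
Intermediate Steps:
O(u, J) = u²
(O(-174, -72) + b(F)) + y(t(14)) = ((-174)² - 45) + (3 - 13)² = (30276 - 45) + (-10)² = 30231 + 100 = 30331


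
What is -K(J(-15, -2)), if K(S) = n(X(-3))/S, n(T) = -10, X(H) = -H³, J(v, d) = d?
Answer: -5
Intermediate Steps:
K(S) = -10/S
-K(J(-15, -2)) = -(-10)/(-2) = -(-10)*(-1)/2 = -1*5 = -5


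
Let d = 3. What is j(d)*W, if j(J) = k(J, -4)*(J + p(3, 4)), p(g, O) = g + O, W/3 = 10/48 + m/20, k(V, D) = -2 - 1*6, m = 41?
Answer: -542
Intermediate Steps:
k(V, D) = -8 (k(V, D) = -2 - 6 = -8)
W = 271/40 (W = 3*(10/48 + 41/20) = 3*(10*(1/48) + 41*(1/20)) = 3*(5/24 + 41/20) = 3*(271/120) = 271/40 ≈ 6.7750)
p(g, O) = O + g
j(J) = -56 - 8*J (j(J) = -8*(J + (4 + 3)) = -8*(J + 7) = -8*(7 + J) = -56 - 8*J)
j(d)*W = (-56 - 8*3)*(271/40) = (-56 - 24)*(271/40) = -80*271/40 = -542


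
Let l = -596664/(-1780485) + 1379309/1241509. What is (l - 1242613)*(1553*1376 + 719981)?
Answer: -2615765041392205174466412/736829383955 ≈ -3.5500e+12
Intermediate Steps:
l = 1065534236947/736829383955 (l = -596664*(-1/1780485) + 1379309*(1/1241509) = 198888/593495 + 1379309/1241509 = 1065534236947/736829383955 ≈ 1.4461)
(l - 1242613)*(1553*1376 + 719981) = (1065534236947/736829383955 - 1242613)*(1553*1376 + 719981) = -915592705750237468*(2136928 + 719981)/736829383955 = -915592705750237468/736829383955*2856909 = -2615765041392205174466412/736829383955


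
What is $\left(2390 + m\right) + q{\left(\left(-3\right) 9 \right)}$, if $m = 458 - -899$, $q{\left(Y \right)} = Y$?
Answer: $3720$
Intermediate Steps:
$m = 1357$ ($m = 458 + 899 = 1357$)
$\left(2390 + m\right) + q{\left(\left(-3\right) 9 \right)} = \left(2390 + 1357\right) - 27 = 3747 - 27 = 3720$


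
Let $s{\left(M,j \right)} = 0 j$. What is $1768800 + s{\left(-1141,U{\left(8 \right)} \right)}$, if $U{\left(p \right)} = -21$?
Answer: $1768800$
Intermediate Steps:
$s{\left(M,j \right)} = 0$
$1768800 + s{\left(-1141,U{\left(8 \right)} \right)} = 1768800 + 0 = 1768800$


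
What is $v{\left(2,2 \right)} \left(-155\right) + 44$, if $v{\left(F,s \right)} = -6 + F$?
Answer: $664$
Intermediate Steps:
$v{\left(2,2 \right)} \left(-155\right) + 44 = \left(-6 + 2\right) \left(-155\right) + 44 = \left(-4\right) \left(-155\right) + 44 = 620 + 44 = 664$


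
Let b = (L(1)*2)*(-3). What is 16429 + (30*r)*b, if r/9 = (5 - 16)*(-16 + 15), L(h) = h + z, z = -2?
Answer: 34249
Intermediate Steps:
L(h) = -2 + h (L(h) = h - 2 = -2 + h)
r = 99 (r = 9*((5 - 16)*(-16 + 15)) = 9*(-11*(-1)) = 9*11 = 99)
b = 6 (b = ((-2 + 1)*2)*(-3) = -1*2*(-3) = -2*(-3) = 6)
16429 + (30*r)*b = 16429 + (30*99)*6 = 16429 + 2970*6 = 16429 + 17820 = 34249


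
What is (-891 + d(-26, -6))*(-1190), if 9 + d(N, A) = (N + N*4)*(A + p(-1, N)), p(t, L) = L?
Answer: -3879400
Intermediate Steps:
d(N, A) = -9 + 5*N*(A + N) (d(N, A) = -9 + (N + N*4)*(A + N) = -9 + (N + 4*N)*(A + N) = -9 + (5*N)*(A + N) = -9 + 5*N*(A + N))
(-891 + d(-26, -6))*(-1190) = (-891 + (-9 + 5*(-26)² + 5*(-6)*(-26)))*(-1190) = (-891 + (-9 + 5*676 + 780))*(-1190) = (-891 + (-9 + 3380 + 780))*(-1190) = (-891 + 4151)*(-1190) = 3260*(-1190) = -3879400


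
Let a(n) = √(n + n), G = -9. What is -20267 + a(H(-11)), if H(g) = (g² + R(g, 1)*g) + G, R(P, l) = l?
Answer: -20267 + √202 ≈ -20253.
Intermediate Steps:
H(g) = -9 + g + g² (H(g) = (g² + 1*g) - 9 = (g² + g) - 9 = (g + g²) - 9 = -9 + g + g²)
a(n) = √2*√n (a(n) = √(2*n) = √2*√n)
-20267 + a(H(-11)) = -20267 + √2*√(-9 - 11 + (-11)²) = -20267 + √2*√(-9 - 11 + 121) = -20267 + √2*√101 = -20267 + √202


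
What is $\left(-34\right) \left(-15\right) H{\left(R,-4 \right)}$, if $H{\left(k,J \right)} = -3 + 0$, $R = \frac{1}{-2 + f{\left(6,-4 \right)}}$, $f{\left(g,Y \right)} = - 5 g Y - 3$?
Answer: $-1530$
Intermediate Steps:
$f{\left(g,Y \right)} = -3 - 5 Y g$ ($f{\left(g,Y \right)} = - 5 Y g - 3 = -3 - 5 Y g$)
$R = \frac{1}{115}$ ($R = \frac{1}{-2 - \left(3 - 120\right)} = \frac{1}{-2 + \left(-3 + 120\right)} = \frac{1}{-2 + 117} = \frac{1}{115} \approx 0.0086956$)
$H{\left(k,J \right)} = -3$
$\left(-34\right) \left(-15\right) H{\left(R,-4 \right)} = \left(-34\right) \left(-15\right) \left(-3\right) = 510 \left(-3\right) = -1530$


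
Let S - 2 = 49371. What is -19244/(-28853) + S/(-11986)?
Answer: -1193900585/345832058 ≈ -3.4523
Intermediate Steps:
S = 49373 (S = 2 + 49371 = 49373)
-19244/(-28853) + S/(-11986) = -19244/(-28853) + 49373/(-11986) = -19244*(-1/28853) + 49373*(-1/11986) = 19244/28853 - 49373/11986 = -1193900585/345832058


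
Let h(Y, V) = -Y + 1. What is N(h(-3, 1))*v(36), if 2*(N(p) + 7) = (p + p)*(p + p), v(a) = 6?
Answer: 150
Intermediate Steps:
h(Y, V) = 1 - Y
N(p) = -7 + 2*p**2 (N(p) = -7 + ((p + p)*(p + p))/2 = -7 + ((2*p)*(2*p))/2 = -7 + (4*p**2)/2 = -7 + 2*p**2)
N(h(-3, 1))*v(36) = (-7 + 2*(1 - 1*(-3))**2)*6 = (-7 + 2*(1 + 3)**2)*6 = (-7 + 2*4**2)*6 = (-7 + 2*16)*6 = (-7 + 32)*6 = 25*6 = 150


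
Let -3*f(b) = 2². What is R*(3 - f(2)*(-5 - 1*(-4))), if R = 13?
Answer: 65/3 ≈ 21.667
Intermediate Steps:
f(b) = -4/3 (f(b) = -⅓*2² = -⅓*4 = -4/3)
R*(3 - f(2)*(-5 - 1*(-4))) = 13*(3 - (-4)*(-5 - 1*(-4))/3) = 13*(3 - (-4)*(-5 + 4)/3) = 13*(3 - (-4)*(-1)/3) = 13*(3 - 1*4/3) = 13*(3 - 4/3) = 13*(5/3) = 65/3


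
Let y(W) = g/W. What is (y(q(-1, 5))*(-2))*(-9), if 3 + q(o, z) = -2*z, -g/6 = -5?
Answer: -540/13 ≈ -41.538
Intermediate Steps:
g = 30 (g = -6*(-5) = 30)
q(o, z) = -3 - 2*z
y(W) = 30/W
(y(q(-1, 5))*(-2))*(-9) = ((30/(-3 - 2*5))*(-2))*(-9) = ((30/(-3 - 10))*(-2))*(-9) = ((30/(-13))*(-2))*(-9) = ((30*(-1/13))*(-2))*(-9) = -30/13*(-2)*(-9) = (60/13)*(-9) = -540/13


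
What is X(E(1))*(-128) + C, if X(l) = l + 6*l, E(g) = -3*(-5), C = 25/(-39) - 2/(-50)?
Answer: -13104586/975 ≈ -13441.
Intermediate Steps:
C = -586/975 (C = 25*(-1/39) - 2*(-1/50) = -25/39 + 1/25 = -586/975 ≈ -0.60103)
E(g) = 15
X(l) = 7*l
X(E(1))*(-128) + C = (7*15)*(-128) - 586/975 = 105*(-128) - 586/975 = -13440 - 586/975 = -13104586/975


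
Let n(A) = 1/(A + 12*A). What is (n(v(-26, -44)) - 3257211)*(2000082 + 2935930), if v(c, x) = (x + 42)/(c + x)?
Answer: -209009050812496/13 ≈ -1.6078e+13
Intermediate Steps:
v(c, x) = (42 + x)/(c + x)
n(A) = 1/(13*A)
(n(v(-26, -44)) - 3257211)*(2000082 + 2935930) = (1/(13*(((42 - 44)/(-26 - 44)))) - 3257211)*(2000082 + 2935930) = (1/(13*((-2/(-70)))) - 3257211)*4936012 = (1/(13*((-1/70*(-2)))) - 3257211)*4936012 = (1/(13*(1/35)) - 3257211)*4936012 = ((1/13)*35 - 3257211)*4936012 = (35/13 - 3257211)*4936012 = -42343708/13*4936012 = -209009050812496/13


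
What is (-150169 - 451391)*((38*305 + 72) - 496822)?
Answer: 291852849600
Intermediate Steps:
(-150169 - 451391)*((38*305 + 72) - 496822) = -601560*((11590 + 72) - 496822) = -601560*(11662 - 496822) = -601560*(-485160) = 291852849600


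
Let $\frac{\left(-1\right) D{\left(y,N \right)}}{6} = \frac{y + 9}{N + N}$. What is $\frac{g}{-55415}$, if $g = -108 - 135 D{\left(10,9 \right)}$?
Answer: $- \frac{747}{55415} \approx -0.01348$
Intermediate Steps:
$D{\left(y,N \right)} = - \frac{3 \left(9 + y\right)}{N}$ ($D{\left(y,N \right)} = - 6 \frac{y + 9}{N + N} = - 6 \frac{9 + y}{2 N} = - \frac{3 \left(9 + y\right)}{N}$)
$g = 747$ ($g = -108 - 135 \frac{3 \left(-9 - 10\right)}{9} = -108 - 135 \cdot 3 \cdot \frac{1}{9} \left(-9 - 10\right) = -108 - 135 \cdot 3 \cdot \frac{1}{9} \left(-19\right) = -108 - -855 = -108 + 855 = 747$)
$\frac{g}{-55415} = \frac{747}{-55415} = 747 \left(- \frac{1}{55415}\right) = - \frac{747}{55415}$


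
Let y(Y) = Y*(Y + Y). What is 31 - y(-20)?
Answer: -769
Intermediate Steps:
y(Y) = 2*Y² (y(Y) = Y*(2*Y) = 2*Y²)
31 - y(-20) = 31 - 2*(-20)² = 31 - 2*400 = 31 - 1*800 = 31 - 800 = -769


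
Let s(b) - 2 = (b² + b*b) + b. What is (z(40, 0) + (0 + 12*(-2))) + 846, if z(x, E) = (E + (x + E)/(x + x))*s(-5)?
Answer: 1691/2 ≈ 845.50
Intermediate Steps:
s(b) = 2 + b + 2*b² (s(b) = 2 + ((b² + b*b) + b) = 2 + ((b² + b²) + b) = 2 + (2*b² + b) = 2 + (b + 2*b²) = 2 + b + 2*b²)
z(x, E) = 47*E + 47*(E + x)/(2*x) (z(x, E) = (E + (x + E)/(x + x))*(2 - 5 + 2*(-5)²) = (E + (E + x)/((2*x)))*(2 - 5 + 2*25) = (E + (E + x)*(1/(2*x)))*(2 - 5 + 50) = (E + (E + x)/(2*x))*47 = 47*E + 47*(E + x)/(2*x))
(z(40, 0) + (0 + 12*(-2))) + 846 = ((47/2 + 47*0 + (47/2)*0/40) + (0 + 12*(-2))) + 846 = ((47/2 + 0 + (47/2)*0*(1/40)) + (0 - 24)) + 846 = ((47/2 + 0 + 0) - 24) + 846 = (47/2 - 24) + 846 = -½ + 846 = 1691/2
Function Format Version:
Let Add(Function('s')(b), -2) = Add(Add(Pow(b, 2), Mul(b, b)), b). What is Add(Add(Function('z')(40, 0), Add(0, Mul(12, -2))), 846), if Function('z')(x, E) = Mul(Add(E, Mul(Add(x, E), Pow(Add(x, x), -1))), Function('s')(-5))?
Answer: Rational(1691, 2) ≈ 845.50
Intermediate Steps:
Function('s')(b) = Add(2, b, Mul(2, Pow(b, 2))) (Function('s')(b) = Add(2, Add(Add(Pow(b, 2), Mul(b, b)), b)) = Add(2, Add(Add(Pow(b, 2), Pow(b, 2)), b)) = Add(2, Add(Mul(2, Pow(b, 2)), b)) = Add(2, Add(b, Mul(2, Pow(b, 2)))) = Add(2, b, Mul(2, Pow(b, 2))))
Function('z')(x, E) = Add(Mul(47, E), Mul(Rational(47, 2), Pow(x, -1), Add(E, x))) (Function('z')(x, E) = Mul(Add(E, Mul(Add(x, E), Pow(Add(x, x), -1))), Add(2, -5, Mul(2, Pow(-5, 2)))) = Mul(Add(E, Mul(Add(E, x), Pow(Mul(2, x), -1))), Add(2, -5, Mul(2, 25))) = Mul(Add(E, Mul(Add(E, x), Mul(Rational(1, 2), Pow(x, -1)))), Add(2, -5, 50)) = Mul(Add(E, Mul(Rational(1, 2), Pow(x, -1), Add(E, x))), 47) = Add(Mul(47, E), Mul(Rational(47, 2), Pow(x, -1), Add(E, x))))
Add(Add(Function('z')(40, 0), Add(0, Mul(12, -2))), 846) = Add(Add(Add(Rational(47, 2), Mul(47, 0), Mul(Rational(47, 2), 0, Pow(40, -1))), Add(0, Mul(12, -2))), 846) = Add(Add(Add(Rational(47, 2), 0, Mul(Rational(47, 2), 0, Rational(1, 40))), Add(0, -24)), 846) = Add(Add(Add(Rational(47, 2), 0, 0), -24), 846) = Add(Add(Rational(47, 2), -24), 846) = Add(Rational(-1, 2), 846) = Rational(1691, 2)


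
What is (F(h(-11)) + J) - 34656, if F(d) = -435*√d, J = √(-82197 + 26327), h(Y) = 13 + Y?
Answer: -34656 - 435*√2 + I*√55870 ≈ -35271.0 + 236.37*I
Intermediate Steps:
J = I*√55870 (J = √(-55870) = I*√55870 ≈ 236.37*I)
(F(h(-11)) + J) - 34656 = (-435*√(13 - 11) + I*√55870) - 34656 = (-435*√2 + I*√55870) - 34656 = -34656 - 435*√2 + I*√55870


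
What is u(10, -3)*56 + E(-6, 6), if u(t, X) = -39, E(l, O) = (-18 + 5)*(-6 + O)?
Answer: -2184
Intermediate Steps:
E(l, O) = 78 - 13*O (E(l, O) = -13*(-6 + O) = 78 - 13*O)
u(10, -3)*56 + E(-6, 6) = -39*56 + (78 - 13*6) = -2184 + (78 - 78) = -2184 + 0 = -2184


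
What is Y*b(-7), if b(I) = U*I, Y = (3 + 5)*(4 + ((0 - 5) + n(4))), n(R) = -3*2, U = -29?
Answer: -11368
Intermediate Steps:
n(R) = -6
Y = -56 (Y = (3 + 5)*(4 + ((0 - 5) - 6)) = 8*(4 + (-5 - 6)) = 8*(4 - 11) = 8*(-7) = -56)
b(I) = -29*I
Y*b(-7) = -(-1624)*(-7) = -56*203 = -11368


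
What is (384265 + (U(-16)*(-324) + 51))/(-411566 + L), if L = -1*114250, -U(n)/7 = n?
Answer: -87007/131454 ≈ -0.66188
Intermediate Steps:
U(n) = -7*n
L = -114250
(384265 + (U(-16)*(-324) + 51))/(-411566 + L) = (384265 + (-7*(-16)*(-324) + 51))/(-411566 - 114250) = (384265 + (112*(-324) + 51))/(-525816) = (384265 + (-36288 + 51))*(-1/525816) = (384265 - 36237)*(-1/525816) = 348028*(-1/525816) = -87007/131454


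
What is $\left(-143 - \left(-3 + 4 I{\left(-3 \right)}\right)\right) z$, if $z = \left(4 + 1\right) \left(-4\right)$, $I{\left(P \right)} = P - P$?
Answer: $2800$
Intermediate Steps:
$I{\left(P \right)} = 0$
$z = -20$ ($z = 5 \left(-4\right) = -20$)
$\left(-143 - \left(-3 + 4 I{\left(-3 \right)}\right)\right) z = \left(-143 + \left(3 - 0\right)\right) \left(-20\right) = \left(-143 + \left(3 + 0\right)\right) \left(-20\right) = \left(-143 + 3\right) \left(-20\right) = \left(-140\right) \left(-20\right) = 2800$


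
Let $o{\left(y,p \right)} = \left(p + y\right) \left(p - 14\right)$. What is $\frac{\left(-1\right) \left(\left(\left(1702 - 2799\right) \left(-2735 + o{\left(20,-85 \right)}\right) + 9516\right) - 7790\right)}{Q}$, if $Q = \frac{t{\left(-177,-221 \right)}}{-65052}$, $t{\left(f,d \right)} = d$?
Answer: $\frac{20302098696}{17} \approx 1.1942 \cdot 10^{9}$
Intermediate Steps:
$o{\left(y,p \right)} = \left(-14 + p\right) \left(p + y\right)$ ($o{\left(y,p \right)} = \left(p + y\right) \left(-14 + p\right) = \left(-14 + p\right) \left(p + y\right)$)
$Q = \frac{17}{5004}$ ($Q = - \frac{221}{-65052} = \left(-221\right) \left(- \frac{1}{65052}\right) = \frac{17}{5004} \approx 0.0033973$)
$\frac{\left(-1\right) \left(\left(\left(1702 - 2799\right) \left(-2735 + o{\left(20,-85 \right)}\right) + 9516\right) - 7790\right)}{Q} = \frac{\left(-1\right) \left(\left(\left(1702 - 2799\right) \left(-2735 - \left(790 - 7225\right)\right) + 9516\right) - 7790\right)}{\frac{17}{5004}} = - (\left(- 1097 \left(-2735 + \left(7225 + 1190 - 280 - 1700\right)\right) + 9516\right) - 7790) \frac{5004}{17} = - (\left(- 1097 \left(-2735 + 6435\right) + 9516\right) - 7790) \frac{5004}{17} = - (\left(\left(-1097\right) 3700 + 9516\right) - 7790) \frac{5004}{17} = - (\left(-4058900 + 9516\right) - 7790) \frac{5004}{17} = - (-4049384 - 7790) \frac{5004}{17} = \left(-1\right) \left(-4057174\right) \frac{5004}{17} = 4057174 \cdot \frac{5004}{17} = \frac{20302098696}{17}$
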